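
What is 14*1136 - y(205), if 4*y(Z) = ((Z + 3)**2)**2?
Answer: -467927520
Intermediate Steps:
y(Z) = (3 + Z)**4/4 (y(Z) = ((Z + 3)**2)**2/4 = ((3 + Z)**2)**2/4 = (3 + Z)**4/4)
14*1136 - y(205) = 14*1136 - (3 + 205)**4/4 = 15904 - 208**4/4 = 15904 - 1871773696/4 = 15904 - 1*467943424 = 15904 - 467943424 = -467927520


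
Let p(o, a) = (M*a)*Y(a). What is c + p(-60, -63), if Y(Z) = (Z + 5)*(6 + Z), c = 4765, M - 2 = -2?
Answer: 4765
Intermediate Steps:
M = 0 (M = 2 - 2 = 0)
Y(Z) = (5 + Z)*(6 + Z)
p(o, a) = 0 (p(o, a) = (0*a)*(30 + a² + 11*a) = 0*(30 + a² + 11*a) = 0)
c + p(-60, -63) = 4765 + 0 = 4765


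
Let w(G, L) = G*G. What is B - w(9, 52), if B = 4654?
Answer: 4573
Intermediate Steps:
w(G, L) = G²
B - w(9, 52) = 4654 - 1*9² = 4654 - 1*81 = 4654 - 81 = 4573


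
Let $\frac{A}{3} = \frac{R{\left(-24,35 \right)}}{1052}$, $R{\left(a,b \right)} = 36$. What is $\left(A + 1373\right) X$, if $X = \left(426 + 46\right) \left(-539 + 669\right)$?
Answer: $\frac{22158691360}{263} \approx 8.4254 \cdot 10^{7}$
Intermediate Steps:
$X = 61360$ ($X = 472 \cdot 130 = 61360$)
$A = \frac{27}{263}$ ($A = 3 \cdot \frac{36}{1052} = 3 \cdot 36 \cdot \frac{1}{1052} = 3 \cdot \frac{9}{263} = \frac{27}{263} \approx 0.10266$)
$\left(A + 1373\right) X = \left(\frac{27}{263} + 1373\right) 61360 = \frac{361126}{263} \cdot 61360 = \frac{22158691360}{263}$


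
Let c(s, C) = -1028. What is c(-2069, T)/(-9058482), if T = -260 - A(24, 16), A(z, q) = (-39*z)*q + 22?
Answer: 514/4529241 ≈ 0.00011348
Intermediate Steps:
A(z, q) = 22 - 39*q*z (A(z, q) = -39*q*z + 22 = 22 - 39*q*z)
T = 14694 (T = -260 - (22 - 39*16*24) = -260 - (22 - 14976) = -260 - 1*(-14954) = -260 + 14954 = 14694)
c(-2069, T)/(-9058482) = -1028/(-9058482) = -1028*(-1/9058482) = 514/4529241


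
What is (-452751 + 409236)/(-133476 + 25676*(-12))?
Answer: 14505/147196 ≈ 0.098542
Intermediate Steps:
(-452751 + 409236)/(-133476 + 25676*(-12)) = -43515/(-133476 - 308112) = -43515/(-441588) = -43515*(-1/441588) = 14505/147196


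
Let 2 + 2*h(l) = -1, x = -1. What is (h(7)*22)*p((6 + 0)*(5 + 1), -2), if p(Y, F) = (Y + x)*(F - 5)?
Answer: 8085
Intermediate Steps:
h(l) = -3/2 (h(l) = -1 + (1/2)*(-1) = -1 - 1/2 = -3/2)
p(Y, F) = (-1 + Y)*(-5 + F) (p(Y, F) = (Y - 1)*(F - 5) = (-1 + Y)*(-5 + F))
(h(7)*22)*p((6 + 0)*(5 + 1), -2) = (-3/2*22)*(5 - 1*(-2) - 5*(6 + 0)*(5 + 1) - 2*(6 + 0)*(5 + 1)) = -33*(5 + 2 - 30*6 - 12*6) = -33*(5 + 2 - 5*36 - 2*36) = -33*(5 + 2 - 180 - 72) = -33*(-245) = 8085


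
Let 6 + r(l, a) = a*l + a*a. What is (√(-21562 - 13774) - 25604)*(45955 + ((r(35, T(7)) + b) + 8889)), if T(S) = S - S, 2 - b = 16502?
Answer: -981606152 + 76676*I*√8834 ≈ -9.8161e+8 + 7.2067e+6*I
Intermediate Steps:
b = -16500 (b = 2 - 1*16502 = 2 - 16502 = -16500)
T(S) = 0
r(l, a) = -6 + a² + a*l (r(l, a) = -6 + (a*l + a*a) = -6 + (a*l + a²) = -6 + (a² + a*l) = -6 + a² + a*l)
(√(-21562 - 13774) - 25604)*(45955 + ((r(35, T(7)) + b) + 8889)) = (√(-21562 - 13774) - 25604)*(45955 + (((-6 + 0² + 0*35) - 16500) + 8889)) = (√(-35336) - 25604)*(45955 + (((-6 + 0 + 0) - 16500) + 8889)) = (2*I*√8834 - 25604)*(45955 + ((-6 - 16500) + 8889)) = (-25604 + 2*I*√8834)*(45955 + (-16506 + 8889)) = (-25604 + 2*I*√8834)*(45955 - 7617) = (-25604 + 2*I*√8834)*38338 = -981606152 + 76676*I*√8834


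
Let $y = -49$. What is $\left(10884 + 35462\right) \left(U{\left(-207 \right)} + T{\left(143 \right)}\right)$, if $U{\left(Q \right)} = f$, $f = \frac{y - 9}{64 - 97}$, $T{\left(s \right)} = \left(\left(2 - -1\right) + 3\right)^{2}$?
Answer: $\frac{57747116}{33} \approx 1.7499 \cdot 10^{6}$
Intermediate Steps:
$T{\left(s \right)} = 36$ ($T{\left(s \right)} = \left(\left(2 + 1\right) + 3\right)^{2} = \left(3 + 3\right)^{2} = 6^{2} = 36$)
$f = \frac{58}{33}$ ($f = \frac{-49 - 9}{64 - 97} = - \frac{58}{-33} = \left(-58\right) \left(- \frac{1}{33}\right) = \frac{58}{33} \approx 1.7576$)
$U{\left(Q \right)} = \frac{58}{33}$
$\left(10884 + 35462\right) \left(U{\left(-207 \right)} + T{\left(143 \right)}\right) = \left(10884 + 35462\right) \left(\frac{58}{33} + 36\right) = 46346 \cdot \frac{1246}{33} = \frac{57747116}{33}$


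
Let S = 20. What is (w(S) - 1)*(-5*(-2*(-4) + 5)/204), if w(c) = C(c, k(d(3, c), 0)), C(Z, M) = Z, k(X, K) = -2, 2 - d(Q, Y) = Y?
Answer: -1235/204 ≈ -6.0539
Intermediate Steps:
d(Q, Y) = 2 - Y
w(c) = c
(w(S) - 1)*(-5*(-2*(-4) + 5)/204) = (20 - 1)*(-5*(-2*(-4) + 5)/204) = 19*(-5*(8 + 5)*(1/204)) = 19*(-5*13*(1/204)) = 19*(-65*1/204) = 19*(-65/204) = -1235/204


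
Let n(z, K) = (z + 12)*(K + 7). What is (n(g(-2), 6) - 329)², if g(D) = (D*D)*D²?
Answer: 1225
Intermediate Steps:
g(D) = D⁴ (g(D) = D²*D² = D⁴)
n(z, K) = (7 + K)*(12 + z) (n(z, K) = (12 + z)*(7 + K) = (7 + K)*(12 + z))
(n(g(-2), 6) - 329)² = ((84 + 7*(-2)⁴ + 12*6 + 6*(-2)⁴) - 329)² = ((84 + 7*16 + 72 + 6*16) - 329)² = ((84 + 112 + 72 + 96) - 329)² = (364 - 329)² = 35² = 1225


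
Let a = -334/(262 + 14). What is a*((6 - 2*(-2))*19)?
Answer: -15865/69 ≈ -229.93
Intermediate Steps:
a = -167/138 (a = -334/276 = -334*1/276 = -167/138 ≈ -1.2101)
a*((6 - 2*(-2))*19) = -167*(6 - 2*(-2))*19/138 = -167*(6 + 4)*19/138 = -835*19/69 = -167/138*190 = -15865/69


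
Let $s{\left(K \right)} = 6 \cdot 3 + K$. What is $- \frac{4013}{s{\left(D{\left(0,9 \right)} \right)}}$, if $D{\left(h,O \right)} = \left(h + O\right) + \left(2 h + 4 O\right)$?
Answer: $- \frac{4013}{63} \approx -63.698$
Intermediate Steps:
$D{\left(h,O \right)} = 3 h + 5 O$ ($D{\left(h,O \right)} = \left(O + h\right) + \left(2 h + 4 O\right) = 3 h + 5 O$)
$s{\left(K \right)} = 18 + K$
$- \frac{4013}{s{\left(D{\left(0,9 \right)} \right)}} = - \frac{4013}{18 + \left(3 \cdot 0 + 5 \cdot 9\right)} = - \frac{4013}{18 + \left(0 + 45\right)} = - \frac{4013}{18 + 45} = - \frac{4013}{63}$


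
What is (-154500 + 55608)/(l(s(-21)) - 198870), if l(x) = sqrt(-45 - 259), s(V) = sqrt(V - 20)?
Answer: 4916663010/9887319301 + 98892*I*sqrt(19)/9887319301 ≈ 0.49727 + 4.3597e-5*I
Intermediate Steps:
s(V) = sqrt(-20 + V)
l(x) = 4*I*sqrt(19) (l(x) = sqrt(-304) = 4*I*sqrt(19))
(-154500 + 55608)/(l(s(-21)) - 198870) = (-154500 + 55608)/(4*I*sqrt(19) - 198870) = -98892/(-198870 + 4*I*sqrt(19))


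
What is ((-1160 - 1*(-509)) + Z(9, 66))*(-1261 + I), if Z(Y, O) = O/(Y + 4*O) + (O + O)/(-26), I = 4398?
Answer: -187219297/91 ≈ -2.0574e+6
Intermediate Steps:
Z(Y, O) = -O/13 + O/(Y + 4*O) (Z(Y, O) = O/(Y + 4*O) + (2*O)*(-1/26) = O/(Y + 4*O) - O/13 = -O/13 + O/(Y + 4*O))
((-1160 - 1*(-509)) + Z(9, 66))*(-1261 + I) = ((-1160 - 1*(-509)) + (1/13)*66*(13 - 1*9 - 4*66)/(9 + 4*66))*(-1261 + 4398) = ((-1160 + 509) + (1/13)*66*(13 - 9 - 264)/(9 + 264))*3137 = (-651 + (1/13)*66*(-260)/273)*3137 = (-651 + (1/13)*66*(1/273)*(-260))*3137 = (-651 - 440/91)*3137 = -59681/91*3137 = -187219297/91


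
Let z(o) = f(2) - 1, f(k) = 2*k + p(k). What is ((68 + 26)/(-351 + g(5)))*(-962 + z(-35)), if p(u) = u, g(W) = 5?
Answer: 44979/173 ≈ 259.99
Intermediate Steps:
f(k) = 3*k (f(k) = 2*k + k = 3*k)
z(o) = 5 (z(o) = 3*2 - 1 = 6 - 1 = 5)
((68 + 26)/(-351 + g(5)))*(-962 + z(-35)) = ((68 + 26)/(-351 + 5))*(-962 + 5) = (94/(-346))*(-957) = (94*(-1/346))*(-957) = -47/173*(-957) = 44979/173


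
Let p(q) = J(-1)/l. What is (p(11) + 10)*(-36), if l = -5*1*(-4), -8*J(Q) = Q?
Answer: -14409/40 ≈ -360.23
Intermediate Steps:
J(Q) = -Q/8
l = 20 (l = -5*(-4) = 20)
p(q) = 1/160 (p(q) = -⅛*(-1)/20 = (⅛)*(1/20) = 1/160)
(p(11) + 10)*(-36) = (1/160 + 10)*(-36) = (1601/160)*(-36) = -14409/40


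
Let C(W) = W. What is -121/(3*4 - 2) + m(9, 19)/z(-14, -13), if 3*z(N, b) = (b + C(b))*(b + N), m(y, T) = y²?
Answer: -764/65 ≈ -11.754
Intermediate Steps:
z(N, b) = 2*b*(N + b)/3 (z(N, b) = ((b + b)*(b + N))/3 = ((2*b)*(N + b))/3 = (2*b*(N + b))/3 = 2*b*(N + b)/3)
-121/(3*4 - 2) + m(9, 19)/z(-14, -13) = -121/(3*4 - 2) + 9²/(((⅔)*(-13)*(-14 - 13))) = -121/(12 - 2) + 81/(((⅔)*(-13)*(-27))) = -121/10 + 81/234 = -121*⅒ + 81*(1/234) = -121/10 + 9/26 = -764/65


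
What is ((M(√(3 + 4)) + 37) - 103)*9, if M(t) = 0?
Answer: -594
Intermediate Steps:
((M(√(3 + 4)) + 37) - 103)*9 = ((0 + 37) - 103)*9 = (37 - 103)*9 = -66*9 = -594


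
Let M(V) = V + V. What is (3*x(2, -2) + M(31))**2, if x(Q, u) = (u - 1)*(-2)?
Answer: 6400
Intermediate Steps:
M(V) = 2*V
x(Q, u) = 2 - 2*u (x(Q, u) = (-1 + u)*(-2) = 2 - 2*u)
(3*x(2, -2) + M(31))**2 = (3*(2 - 2*(-2)) + 2*31)**2 = (3*(2 + 4) + 62)**2 = (3*6 + 62)**2 = (18 + 62)**2 = 80**2 = 6400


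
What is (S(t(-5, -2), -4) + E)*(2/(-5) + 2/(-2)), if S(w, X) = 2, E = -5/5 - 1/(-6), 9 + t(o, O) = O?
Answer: -49/30 ≈ -1.6333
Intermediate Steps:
t(o, O) = -9 + O
E = -⅚ (E = -5*⅕ - 1*(-⅙) = -1 + ⅙ = -⅚ ≈ -0.83333)
(S(t(-5, -2), -4) + E)*(2/(-5) + 2/(-2)) = (2 - ⅚)*(2/(-5) + 2/(-2)) = 7*(2*(-⅕) + 2*(-½))/6 = 7*(-⅖ - 1)/6 = (7/6)*(-7/5) = -49/30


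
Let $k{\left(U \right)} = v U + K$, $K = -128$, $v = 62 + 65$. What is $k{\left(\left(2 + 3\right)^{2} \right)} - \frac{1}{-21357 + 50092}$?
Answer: $\frac{87555544}{28735} \approx 3047.0$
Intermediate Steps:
$v = 127$
$k{\left(U \right)} = -128 + 127 U$ ($k{\left(U \right)} = 127 U - 128 = -128 + 127 U$)
$k{\left(\left(2 + 3\right)^{2} \right)} - \frac{1}{-21357 + 50092} = \left(-128 + 127 \left(2 + 3\right)^{2}\right) - \frac{1}{-21357 + 50092} = \left(-128 + 127 \cdot 5^{2}\right) - \frac{1}{28735} = \left(-128 + 127 \cdot 25\right) - \frac{1}{28735} = \left(-128 + 3175\right) - \frac{1}{28735} = 3047 - \frac{1}{28735} = \frac{87555544}{28735}$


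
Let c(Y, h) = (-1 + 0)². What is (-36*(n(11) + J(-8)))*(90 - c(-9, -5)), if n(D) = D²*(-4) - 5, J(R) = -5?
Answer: 1582776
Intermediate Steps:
n(D) = -5 - 4*D² (n(D) = -4*D² - 5 = -5 - 4*D²)
c(Y, h) = 1 (c(Y, h) = (-1)² = 1)
(-36*(n(11) + J(-8)))*(90 - c(-9, -5)) = (-36*((-5 - 4*11²) - 5))*(90 - 1*1) = (-36*((-5 - 4*121) - 5))*(90 - 1) = -36*((-5 - 484) - 5)*89 = -36*(-489 - 5)*89 = -36*(-494)*89 = 17784*89 = 1582776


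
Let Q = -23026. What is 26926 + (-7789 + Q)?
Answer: -3889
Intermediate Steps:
26926 + (-7789 + Q) = 26926 + (-7789 - 23026) = 26926 - 30815 = -3889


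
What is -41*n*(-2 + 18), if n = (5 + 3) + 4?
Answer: -7872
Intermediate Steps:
n = 12 (n = 8 + 4 = 12)
-41*n*(-2 + 18) = -492*(-2 + 18) = -492*16 = -41*192 = -7872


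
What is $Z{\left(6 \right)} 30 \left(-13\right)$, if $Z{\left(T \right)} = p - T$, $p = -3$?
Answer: $3510$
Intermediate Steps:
$Z{\left(T \right)} = -3 - T$
$Z{\left(6 \right)} 30 \left(-13\right) = \left(-3 - 6\right) 30 \left(-13\right) = \left(-9\right) 30 \left(-13\right) = \left(-270\right) \left(-13\right) = 3510$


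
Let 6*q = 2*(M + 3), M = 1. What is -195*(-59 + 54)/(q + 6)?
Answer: 2925/22 ≈ 132.95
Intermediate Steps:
q = 4/3 (q = (2*(1 + 3))/6 = (2*4)/6 = (⅙)*8 = 4/3 ≈ 1.3333)
-195*(-59 + 54)/(q + 6) = -195*(-59 + 54)/(4/3 + 6) = -(-975)/22/3 = -(-975)*3/22 = -195*(-15/22) = 2925/22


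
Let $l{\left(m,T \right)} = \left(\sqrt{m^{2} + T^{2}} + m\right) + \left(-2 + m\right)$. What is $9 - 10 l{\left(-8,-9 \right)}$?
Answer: $189 - 10 \sqrt{145} \approx 68.584$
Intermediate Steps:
$l{\left(m,T \right)} = -2 + \sqrt{T^{2} + m^{2}} + 2 m$ ($l{\left(m,T \right)} = \left(\sqrt{T^{2} + m^{2}} + m\right) + \left(-2 + m\right) = \left(m + \sqrt{T^{2} + m^{2}}\right) + \left(-2 + m\right) = -2 + \sqrt{T^{2} + m^{2}} + 2 m$)
$9 - 10 l{\left(-8,-9 \right)} = 9 - 10 \left(-2 + \sqrt{\left(-9\right)^{2} + \left(-8\right)^{2}} + 2 \left(-8\right)\right) = 9 - 10 \left(-2 + \sqrt{81 + 64} - 16\right) = 9 - 10 \left(-2 + \sqrt{145} - 16\right) = 9 - 10 \left(-18 + \sqrt{145}\right) = 9 + \left(180 - 10 \sqrt{145}\right) = 189 - 10 \sqrt{145}$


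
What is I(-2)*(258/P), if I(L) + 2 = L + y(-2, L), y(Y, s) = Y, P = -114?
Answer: 258/19 ≈ 13.579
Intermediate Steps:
I(L) = -4 + L (I(L) = -2 + (L - 2) = -2 + (-2 + L) = -4 + L)
I(-2)*(258/P) = (-4 - 2)*(258/(-114)) = -1548*(-1)/114 = -6*(-43/19) = 258/19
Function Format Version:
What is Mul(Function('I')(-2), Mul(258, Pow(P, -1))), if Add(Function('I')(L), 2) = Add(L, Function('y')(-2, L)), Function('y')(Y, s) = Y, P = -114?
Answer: Rational(258, 19) ≈ 13.579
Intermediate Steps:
Function('I')(L) = Add(-4, L) (Function('I')(L) = Add(-2, Add(L, -2)) = Add(-2, Add(-2, L)) = Add(-4, L))
Mul(Function('I')(-2), Mul(258, Pow(P, -1))) = Mul(Add(-4, -2), Mul(258, Pow(-114, -1))) = Mul(-6, Mul(258, Rational(-1, 114))) = Mul(-6, Rational(-43, 19)) = Rational(258, 19)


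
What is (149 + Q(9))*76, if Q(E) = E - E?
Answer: 11324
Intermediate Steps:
Q(E) = 0
(149 + Q(9))*76 = (149 + 0)*76 = 149*76 = 11324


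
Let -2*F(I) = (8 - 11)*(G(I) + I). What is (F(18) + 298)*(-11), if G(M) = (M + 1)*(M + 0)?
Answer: -9218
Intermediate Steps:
G(M) = M*(1 + M) (G(M) = (1 + M)*M = M*(1 + M))
F(I) = 3*I/2 + 3*I*(1 + I)/2 (F(I) = -(8 - 11)*(I*(1 + I) + I)/2 = -(-3)*(I + I*(1 + I))/2 = -(-3*I - 3*I*(1 + I))/2 = 3*I/2 + 3*I*(1 + I)/2)
(F(18) + 298)*(-11) = ((3/2)*18*(2 + 18) + 298)*(-11) = ((3/2)*18*20 + 298)*(-11) = (540 + 298)*(-11) = 838*(-11) = -9218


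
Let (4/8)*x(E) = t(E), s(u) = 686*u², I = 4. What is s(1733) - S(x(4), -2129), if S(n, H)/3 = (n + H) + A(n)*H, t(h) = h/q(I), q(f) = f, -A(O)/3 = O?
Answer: 2060224313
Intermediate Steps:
A(O) = -3*O
t(h) = h/4
x(E) = E/2 (x(E) = 2*(E/4) = E/2)
S(n, H) = 3*H + 3*n - 9*H*n (S(n, H) = 3*((n + H) + (-3*n)*H) = 3*((H + n) - 3*H*n) = 3*(H + n - 3*H*n) = 3*H + 3*n - 9*H*n)
s(1733) - S(x(4), -2129) = 686*1733² - (3*(-2129) + 3*((½)*4) - 9*(-2129)*(½)*4) = 686*3003289 - (-6387 + 3*2 - 9*(-2129)*2) = 2060256254 - (-6387 + 6 + 38322) = 2060256254 - 1*31941 = 2060256254 - 31941 = 2060224313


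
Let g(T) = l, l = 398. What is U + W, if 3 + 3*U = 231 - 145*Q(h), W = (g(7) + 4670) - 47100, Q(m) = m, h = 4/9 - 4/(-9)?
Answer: -1133972/27 ≈ -41999.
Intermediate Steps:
h = 8/9 (h = 4*(⅑) - 4*(-⅑) = 4/9 + 4/9 = 8/9 ≈ 0.88889)
g(T) = 398
W = -42032 (W = (398 + 4670) - 47100 = 5068 - 47100 = -42032)
U = 892/27 (U = -1 + (231 - 145*8/9)/3 = -1 + (231 - 1160/9)/3 = -1 + (⅓)*(919/9) = -1 + 919/27 = 892/27 ≈ 33.037)
U + W = 892/27 - 42032 = -1133972/27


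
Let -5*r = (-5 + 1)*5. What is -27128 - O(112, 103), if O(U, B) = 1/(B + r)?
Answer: -2902697/107 ≈ -27128.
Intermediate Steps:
r = 4 (r = -(-5 + 1)*5/5 = -(-4)*5/5 = -⅕*(-20) = 4)
O(U, B) = 1/(4 + B) (O(U, B) = 1/(B + 4) = 1/(4 + B))
-27128 - O(112, 103) = -27128 - 1/(4 + 103) = -27128 - 1/107 = -2902697/107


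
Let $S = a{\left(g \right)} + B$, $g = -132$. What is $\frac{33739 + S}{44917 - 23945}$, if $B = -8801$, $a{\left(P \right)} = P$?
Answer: $\frac{12403}{10486} \approx 1.1828$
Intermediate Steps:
$S = -8933$ ($S = -132 - 8801 = -8933$)
$\frac{33739 + S}{44917 - 23945} = \frac{33739 - 8933}{44917 - 23945} = \frac{24806}{20972} = 24806 \cdot \frac{1}{20972} = \frac{12403}{10486}$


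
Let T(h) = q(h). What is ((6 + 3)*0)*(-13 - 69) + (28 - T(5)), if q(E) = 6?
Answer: 22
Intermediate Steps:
T(h) = 6
((6 + 3)*0)*(-13 - 69) + (28 - T(5)) = ((6 + 3)*0)*(-13 - 69) + (28 - 1*6) = (9*0)*(-82) + (28 - 6) = 0*(-82) + 22 = 0 + 22 = 22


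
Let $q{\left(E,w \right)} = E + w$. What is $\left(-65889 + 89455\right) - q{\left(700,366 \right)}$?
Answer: $22500$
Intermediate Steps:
$\left(-65889 + 89455\right) - q{\left(700,366 \right)} = \left(-65889 + 89455\right) - \left(700 + 366\right) = 23566 - 1066 = 22500$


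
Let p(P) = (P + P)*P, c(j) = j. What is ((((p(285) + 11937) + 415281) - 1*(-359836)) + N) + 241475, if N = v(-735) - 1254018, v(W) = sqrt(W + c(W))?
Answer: -63039 + 7*I*sqrt(30) ≈ -63039.0 + 38.341*I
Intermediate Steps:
p(P) = 2*P**2 (p(P) = (2*P)*P = 2*P**2)
v(W) = sqrt(2)*sqrt(W) (v(W) = sqrt(W + W) = sqrt(2*W) = sqrt(2)*sqrt(W))
N = -1254018 + 7*I*sqrt(30) (N = sqrt(2)*sqrt(-735) - 1254018 = sqrt(2)*(7*I*sqrt(15)) - 1254018 = 7*I*sqrt(30) - 1254018 = -1254018 + 7*I*sqrt(30) ≈ -1.254e+6 + 38.341*I)
((((p(285) + 11937) + 415281) - 1*(-359836)) + N) + 241475 = ((((2*285**2 + 11937) + 415281) - 1*(-359836)) + (-1254018 + 7*I*sqrt(30))) + 241475 = ((((2*81225 + 11937) + 415281) + 359836) + (-1254018 + 7*I*sqrt(30))) + 241475 = ((((162450 + 11937) + 415281) + 359836) + (-1254018 + 7*I*sqrt(30))) + 241475 = (((174387 + 415281) + 359836) + (-1254018 + 7*I*sqrt(30))) + 241475 = ((589668 + 359836) + (-1254018 + 7*I*sqrt(30))) + 241475 = (949504 + (-1254018 + 7*I*sqrt(30))) + 241475 = (-304514 + 7*I*sqrt(30)) + 241475 = -63039 + 7*I*sqrt(30)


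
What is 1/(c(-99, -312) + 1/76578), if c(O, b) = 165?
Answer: 76578/12635371 ≈ 0.0060606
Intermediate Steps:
1/(c(-99, -312) + 1/76578) = 1/(165 + 1/76578) = 1/(12635371/76578) = 76578/12635371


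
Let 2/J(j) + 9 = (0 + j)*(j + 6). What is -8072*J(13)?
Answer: -8072/119 ≈ -67.832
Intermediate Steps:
J(j) = 2/(-9 + j*(6 + j)) (J(j) = 2/(-9 + (0 + j)*(j + 6)) = 2/(-9 + j*(6 + j)))
-8072*J(13) = -16144/(-9 + 13² + 6*13) = -16144/(-9 + 169 + 78) = -16144/238 = -8072*1/119 = -8072/119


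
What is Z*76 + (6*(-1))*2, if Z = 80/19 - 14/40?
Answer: 1407/5 ≈ 281.40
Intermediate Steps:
Z = 1467/380 (Z = 80*(1/19) - 14*1/40 = 80/19 - 7/20 = 1467/380 ≈ 3.8605)
Z*76 + (6*(-1))*2 = (1467/380)*76 + (6*(-1))*2 = 1467/5 - 6*2 = 1467/5 - 12 = 1407/5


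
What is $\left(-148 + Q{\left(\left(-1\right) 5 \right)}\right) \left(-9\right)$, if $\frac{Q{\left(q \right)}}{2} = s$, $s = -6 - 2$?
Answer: $1476$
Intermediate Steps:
$s = -8$ ($s = -6 - 2 = -8$)
$Q{\left(q \right)} = -16$ ($Q{\left(q \right)} = 2 \left(-8\right) = -16$)
$\left(-148 + Q{\left(\left(-1\right) 5 \right)}\right) \left(-9\right) = \left(-148 - 16\right) \left(-9\right) = \left(-164\right) \left(-9\right) = 1476$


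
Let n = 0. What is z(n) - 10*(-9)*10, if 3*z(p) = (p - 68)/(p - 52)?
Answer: 35117/39 ≈ 900.44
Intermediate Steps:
z(p) = (-68 + p)/(3*(-52 + p)) (z(p) = ((p - 68)/(p - 52))/3 = ((-68 + p)/(-52 + p))/3 = (-68 + p)/(3*(-52 + p)))
z(n) - 10*(-9)*10 = (-68 + 0)/(3*(-52 + 0)) - 10*(-9)*10 = (⅓)*(-68)/(-52) + 90*10 = (⅓)*(-1/52)*(-68) + 900 = 17/39 + 900 = 35117/39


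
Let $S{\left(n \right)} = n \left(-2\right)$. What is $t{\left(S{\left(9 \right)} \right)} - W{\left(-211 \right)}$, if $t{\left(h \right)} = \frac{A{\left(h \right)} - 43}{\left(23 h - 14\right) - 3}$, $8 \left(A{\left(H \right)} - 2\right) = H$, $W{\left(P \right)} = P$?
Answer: $\frac{363937}{1724} \approx 211.1$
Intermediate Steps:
$S{\left(n \right)} = - 2 n$
$A{\left(H \right)} = 2 + \frac{H}{8}$
$t{\left(h \right)} = \frac{-41 + \frac{h}{8}}{-17 + 23 h}$ ($t{\left(h \right)} = \frac{\left(2 + \frac{h}{8}\right) - 43}{\left(23 h - 14\right) - 3} = \frac{-41 + \frac{h}{8}}{\left(-14 + 23 h\right) - 3} = \frac{-41 + \frac{h}{8}}{-17 + 23 h}$)
$t{\left(S{\left(9 \right)} \right)} - W{\left(-211 \right)} = \frac{-328 - 18}{8 \left(-17 + 23 \left(\left(-2\right) 9\right)\right)} - -211 = \frac{-328 - 18}{8 \left(-17 + 23 \left(-18\right)\right)} + 211 = \frac{1}{8} \frac{1}{-17 - 414} \left(-346\right) + 211 = \frac{1}{8} \frac{1}{-431} \left(-346\right) + 211 = \frac{1}{8} \left(- \frac{1}{431}\right) \left(-346\right) + 211 = \frac{173}{1724} + 211 = \frac{363937}{1724}$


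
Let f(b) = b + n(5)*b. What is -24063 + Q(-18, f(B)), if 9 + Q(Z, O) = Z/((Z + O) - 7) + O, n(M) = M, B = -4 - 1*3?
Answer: -1615620/67 ≈ -24114.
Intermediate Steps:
B = -7 (B = -4 - 3 = -7)
f(b) = 6*b (f(b) = b + 5*b = 6*b)
Q(Z, O) = -9 + O + Z/(-7 + O + Z) (Q(Z, O) = -9 + (Z/((Z + O) - 7) + O) = -9 + (Z/((O + Z) - 7) + O) = -9 + (Z/(-7 + O + Z) + O) = -9 + (O + Z/(-7 + O + Z)) = -9 + O + Z/(-7 + O + Z))
-24063 + Q(-18, f(B)) = -24063 + (63 + (6*(-7))**2 - 96*(-7) - 8*(-18) + (6*(-7))*(-18))/(-7 + 6*(-7) - 18) = -24063 + (63 + (-42)**2 - 16*(-42) + 144 - 42*(-18))/(-7 - 42 - 18) = -24063 + (63 + 1764 + 672 + 144 + 756)/(-67) = -24063 - 1/67*3399 = -24063 - 3399/67 = -1615620/67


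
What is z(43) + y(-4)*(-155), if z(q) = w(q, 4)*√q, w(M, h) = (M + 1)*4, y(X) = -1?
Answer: 155 + 176*√43 ≈ 1309.1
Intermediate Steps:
w(M, h) = 4 + 4*M (w(M, h) = (1 + M)*4 = 4 + 4*M)
z(q) = √q*(4 + 4*q) (z(q) = (4 + 4*q)*√q = √q*(4 + 4*q))
z(43) + y(-4)*(-155) = 4*√43*(1 + 43) - 1*(-155) = 4*√43*44 + 155 = 176*√43 + 155 = 155 + 176*√43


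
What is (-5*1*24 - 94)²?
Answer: 45796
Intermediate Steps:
(-5*1*24 - 94)² = (-5*24 - 94)² = (-120 - 94)² = (-214)² = 45796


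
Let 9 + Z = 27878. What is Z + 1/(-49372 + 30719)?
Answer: 519840456/18653 ≈ 27869.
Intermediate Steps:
Z = 27869 (Z = -9 + 27878 = 27869)
Z + 1/(-49372 + 30719) = 27869 + 1/(-49372 + 30719) = 27869 + 1/(-18653) = 27869 - 1/18653 = 519840456/18653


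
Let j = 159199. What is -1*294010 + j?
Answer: -134811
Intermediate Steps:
-1*294010 + j = -1*294010 + 159199 = -294010 + 159199 = -134811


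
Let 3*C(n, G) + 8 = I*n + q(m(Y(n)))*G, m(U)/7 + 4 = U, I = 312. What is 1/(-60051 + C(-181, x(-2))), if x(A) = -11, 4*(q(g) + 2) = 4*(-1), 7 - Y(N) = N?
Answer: -3/236600 ≈ -1.2680e-5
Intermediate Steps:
Y(N) = 7 - N
m(U) = -28 + 7*U
q(g) = -3 (q(g) = -2 + (4*(-1))/4 = -2 + (¼)*(-4) = -2 - 1 = -3)
C(n, G) = -8/3 - G + 104*n (C(n, G) = -8/3 + (312*n - 3*G)/3 = -8/3 + (-3*G + 312*n)/3 = -8/3 + (-G + 104*n) = -8/3 - G + 104*n)
1/(-60051 + C(-181, x(-2))) = 1/(-60051 + (-8/3 - 1*(-11) + 104*(-181))) = 1/(-60051 + (-8/3 + 11 - 18824)) = 1/(-60051 - 56447/3) = 1/(-236600/3) = -3/236600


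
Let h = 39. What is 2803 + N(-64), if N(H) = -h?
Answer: 2764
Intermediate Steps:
N(H) = -39 (N(H) = -1*39 = -39)
2803 + N(-64) = 2803 - 39 = 2764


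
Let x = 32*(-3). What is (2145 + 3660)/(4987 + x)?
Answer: 5805/4891 ≈ 1.1869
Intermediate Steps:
x = -96
(2145 + 3660)/(4987 + x) = (2145 + 3660)/(4987 - 96) = 5805/4891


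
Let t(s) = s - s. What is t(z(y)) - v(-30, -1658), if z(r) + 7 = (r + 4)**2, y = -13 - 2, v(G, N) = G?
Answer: 30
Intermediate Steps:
y = -15
z(r) = -7 + (4 + r)**2 (z(r) = -7 + (r + 4)**2 = -7 + (4 + r)**2)
t(s) = 0
t(z(y)) - v(-30, -1658) = 0 - 1*(-30) = 0 + 30 = 30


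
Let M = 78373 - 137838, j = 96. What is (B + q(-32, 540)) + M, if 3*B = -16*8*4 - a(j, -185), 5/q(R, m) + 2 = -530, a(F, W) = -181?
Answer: -95082247/1596 ≈ -59575.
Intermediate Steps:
q(R, m) = -5/532 (q(R, m) = 5/(-2 - 530) = 5/(-532) = 5*(-1/532) = -5/532)
B = -331/3 (B = (-16*8*4 - 1*(-181))/3 = (-128*4 + 181)/3 = (-512 + 181)/3 = (⅓)*(-331) = -331/3 ≈ -110.33)
M = -59465
(B + q(-32, 540)) + M = (-331/3 - 5/532) - 59465 = -176107/1596 - 59465 = -95082247/1596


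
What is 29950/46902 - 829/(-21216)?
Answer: 112383493/165845472 ≈ 0.67764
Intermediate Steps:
29950/46902 - 829/(-21216) = 29950*(1/46902) - 829*(-1/21216) = 14975/23451 + 829/21216 = 112383493/165845472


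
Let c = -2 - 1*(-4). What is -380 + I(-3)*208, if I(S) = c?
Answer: 36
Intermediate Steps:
c = 2 (c = -2 + 4 = 2)
I(S) = 2
-380 + I(-3)*208 = -380 + 2*208 = -380 + 416 = 36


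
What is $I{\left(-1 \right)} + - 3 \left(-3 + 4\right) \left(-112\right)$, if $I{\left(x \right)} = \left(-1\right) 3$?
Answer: $333$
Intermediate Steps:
$I{\left(x \right)} = -3$
$I{\left(-1 \right)} + - 3 \left(-3 + 4\right) \left(-112\right) = -3 + - 3 \left(-3 + 4\right) \left(-112\right) = -3 + \left(-3\right) 1 \left(-112\right) = -3 - -336 = -3 + 336 = 333$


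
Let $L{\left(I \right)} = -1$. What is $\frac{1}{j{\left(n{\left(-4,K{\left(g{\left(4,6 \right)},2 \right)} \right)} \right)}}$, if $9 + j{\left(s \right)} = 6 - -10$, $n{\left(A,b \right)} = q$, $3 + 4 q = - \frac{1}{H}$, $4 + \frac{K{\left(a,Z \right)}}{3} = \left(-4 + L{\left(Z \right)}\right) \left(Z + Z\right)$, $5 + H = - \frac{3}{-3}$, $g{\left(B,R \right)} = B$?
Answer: $\frac{1}{7} \approx 0.14286$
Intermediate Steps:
$H = -4$ ($H = -5 - \frac{3}{-3} = -5 - -1 = -5 + 1 = -4$)
$K{\left(a,Z \right)} = -12 - 30 Z$ ($K{\left(a,Z \right)} = -12 + 3 \left(-4 - 1\right) \left(Z + Z\right) = -12 + 3 \left(- 5 \cdot 2 Z\right) = -12 + 3 \left(- 10 Z\right) = -12 - 30 Z$)
$q = - \frac{11}{16}$ ($q = - \frac{3}{4} + \frac{\left(-1\right) \frac{1}{-4}}{4} = - \frac{3}{4} + \frac{\left(-1\right) \left(- \frac{1}{4}\right)}{4} = - \frac{3}{4} + \frac{1}{4} \cdot \frac{1}{4} = - \frac{3}{4} + \frac{1}{16} = - \frac{11}{16} \approx -0.6875$)
$n{\left(A,b \right)} = - \frac{11}{16}$
$j{\left(s \right)} = 7$ ($j{\left(s \right)} = -9 + \left(6 - -10\right) = -9 + \left(6 + 10\right) = -9 + 16 = 7$)
$\frac{1}{j{\left(n{\left(-4,K{\left(g{\left(4,6 \right)},2 \right)} \right)} \right)}} = \frac{1}{7}$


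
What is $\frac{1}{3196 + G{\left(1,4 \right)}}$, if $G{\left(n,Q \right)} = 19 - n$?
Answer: $\frac{1}{3214} \approx 0.00031114$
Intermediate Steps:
$\frac{1}{3196 + G{\left(1,4 \right)}} = \frac{1}{3196 + \left(19 - 1\right)} = \frac{1}{3196 + 18} = \frac{1}{3214}$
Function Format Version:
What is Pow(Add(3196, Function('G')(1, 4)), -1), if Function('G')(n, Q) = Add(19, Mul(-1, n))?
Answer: Rational(1, 3214) ≈ 0.00031114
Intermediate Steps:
Pow(Add(3196, Function('G')(1, 4)), -1) = Pow(Add(3196, Add(19, Mul(-1, 1))), -1) = Pow(Add(3196, Add(19, -1)), -1) = Pow(Add(3196, 18), -1) = Pow(3214, -1) = Rational(1, 3214)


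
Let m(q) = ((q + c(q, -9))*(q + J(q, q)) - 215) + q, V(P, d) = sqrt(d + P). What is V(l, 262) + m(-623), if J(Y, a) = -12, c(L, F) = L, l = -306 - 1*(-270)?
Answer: 790372 + sqrt(226) ≈ 7.9039e+5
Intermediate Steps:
l = -36 (l = -306 + 270 = -36)
V(P, d) = sqrt(P + d)
m(q) = -215 + q + 2*q*(-12 + q) (m(q) = ((q + q)*(q - 12) - 215) + q = ((2*q)*(-12 + q) - 215) + q = (2*q*(-12 + q) - 215) + q = (-215 + 2*q*(-12 + q)) + q = -215 + q + 2*q*(-12 + q))
V(l, 262) + m(-623) = sqrt(-36 + 262) + (-215 - 23*(-623) + 2*(-623)**2) = sqrt(226) + (-215 + 14329 + 2*388129) = sqrt(226) + (-215 + 14329 + 776258) = sqrt(226) + 790372 = 790372 + sqrt(226)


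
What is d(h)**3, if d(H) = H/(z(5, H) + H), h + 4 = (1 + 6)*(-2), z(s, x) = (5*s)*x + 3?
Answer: 216/3723875 ≈ 5.8004e-5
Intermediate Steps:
z(s, x) = 3 + 5*s*x (z(s, x) = 5*s*x + 3 = 3 + 5*s*x)
h = -18 (h = -4 + (1 + 6)*(-2) = -4 + 7*(-2) = -4 - 14 = -18)
d(H) = H/(3 + 26*H) (d(H) = H/((3 + 5*5*H) + H) = H/((3 + 25*H) + H) = H/(3 + 26*H))
d(h)**3 = (-18/(3 + 26*(-18)))**3 = (-18/(3 - 468))**3 = (-18/(-465))**3 = (-18*(-1/465))**3 = (6/155)**3 = 216/3723875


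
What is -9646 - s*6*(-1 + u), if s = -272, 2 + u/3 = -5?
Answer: -45550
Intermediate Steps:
u = -21 (u = -6 + 3*(-5) = -6 - 15 = -21)
-9646 - s*6*(-1 + u) = -9646 - (-272)*6*(-1 - 21) = -9646 - (-272)*6*(-22) = -9646 - (-272)*(-132) = -9646 - 1*35904 = -9646 - 35904 = -45550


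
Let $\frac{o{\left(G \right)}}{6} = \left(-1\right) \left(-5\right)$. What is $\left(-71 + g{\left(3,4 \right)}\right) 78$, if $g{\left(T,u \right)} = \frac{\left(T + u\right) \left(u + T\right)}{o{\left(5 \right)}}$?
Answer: $- \frac{27053}{5} \approx -5410.6$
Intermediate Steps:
$o{\left(G \right)} = 30$ ($o{\left(G \right)} = 6 \left(\left(-1\right) \left(-5\right)\right) = 6 \cdot 5 = 30$)
$g{\left(T,u \right)} = \frac{\left(T + u\right)^{2}}{30}$ ($g{\left(T,u \right)} = \frac{\left(T + u\right) \left(u + T\right)}{30} = \left(T + u\right) \left(T + u\right) \frac{1}{30} = \left(T + u\right)^{2} \cdot \frac{1}{30} = \frac{\left(T + u\right)^{2}}{30}$)
$\left(-71 + g{\left(3,4 \right)}\right) 78 = \left(-71 + \frac{\left(3 + 4\right)^{2}}{30}\right) 78 = \left(-71 + \frac{7^{2}}{30}\right) 78 = \left(-71 + \frac{1}{30} \cdot 49\right) 78 = \left(-71 + \frac{49}{30}\right) 78 = \left(- \frac{2081}{30}\right) 78 = - \frac{27053}{5}$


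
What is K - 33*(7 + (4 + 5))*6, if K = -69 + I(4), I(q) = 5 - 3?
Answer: -3235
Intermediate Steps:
I(q) = 2
K = -67 (K = -69 + 2 = -67)
K - 33*(7 + (4 + 5))*6 = -67 - 33*(7 + (4 + 5))*6 = -67 - 33*(7 + 9)*6 = -67 - 528*6 = -67 - 33*96 = -67 - 3168 = -3235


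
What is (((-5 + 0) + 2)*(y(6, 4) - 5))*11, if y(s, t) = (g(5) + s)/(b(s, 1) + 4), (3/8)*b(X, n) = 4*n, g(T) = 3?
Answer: 579/4 ≈ 144.75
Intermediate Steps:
b(X, n) = 32*n/3 (b(X, n) = 8*(4*n)/3 = 32*n/3)
y(s, t) = 9/44 + 3*s/44 (y(s, t) = (3 + s)/((32/3)*1 + 4) = (3 + s)/(32/3 + 4) = (3 + s)/(44/3) = (3 + s)*(3/44) = 9/44 + 3*s/44)
(((-5 + 0) + 2)*(y(6, 4) - 5))*11 = (((-5 + 0) + 2)*((9/44 + (3/44)*6) - 5))*11 = ((-5 + 2)*((9/44 + 9/22) - 5))*11 = -3*(27/44 - 5)*11 = -3*(-193/44)*11 = (579/44)*11 = 579/4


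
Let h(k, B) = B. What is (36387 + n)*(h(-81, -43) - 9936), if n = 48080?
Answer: -842896193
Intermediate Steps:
(36387 + n)*(h(-81, -43) - 9936) = (36387 + 48080)*(-43 - 9936) = 84467*(-9979) = -842896193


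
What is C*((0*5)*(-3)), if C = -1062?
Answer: 0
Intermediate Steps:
C*((0*5)*(-3)) = -1062*0*5*(-3) = -0*(-3) = -1062*0 = 0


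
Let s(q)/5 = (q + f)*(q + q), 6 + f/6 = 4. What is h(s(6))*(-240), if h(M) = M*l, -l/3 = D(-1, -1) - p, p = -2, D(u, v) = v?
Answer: -259200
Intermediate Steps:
f = -12 (f = -36 + 6*4 = -36 + 24 = -12)
s(q) = 10*q*(-12 + q) (s(q) = 5*((q - 12)*(q + q)) = 5*((-12 + q)*(2*q)) = 5*(2*q*(-12 + q)) = 10*q*(-12 + q))
l = -3 (l = -3*(-1 - 1*(-2)) = -3*(-1 + 2) = -3*1 = -3)
h(M) = -3*M (h(M) = M*(-3) = -3*M)
h(s(6))*(-240) = -30*6*(-12 + 6)*(-240) = -30*6*(-6)*(-240) = -3*(-360)*(-240) = 1080*(-240) = -259200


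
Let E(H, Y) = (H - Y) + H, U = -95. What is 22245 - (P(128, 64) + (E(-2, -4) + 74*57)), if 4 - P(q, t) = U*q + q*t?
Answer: 14055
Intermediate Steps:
P(q, t) = 4 + 95*q - q*t (P(q, t) = 4 - (-95*q + q*t) = 4 + (95*q - q*t) = 4 + 95*q - q*t)
E(H, Y) = -Y + 2*H
22245 - (P(128, 64) + (E(-2, -4) + 74*57)) = 22245 - ((4 + 95*128 - 1*128*64) + ((-1*(-4) + 2*(-2)) + 74*57)) = 22245 - ((4 + 12160 - 8192) + ((4 - 4) + 4218)) = 22245 - (3972 + (0 + 4218)) = 22245 - (3972 + 4218) = 22245 - 1*8190 = 22245 - 8190 = 14055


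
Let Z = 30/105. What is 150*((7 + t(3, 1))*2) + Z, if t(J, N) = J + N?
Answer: 23102/7 ≈ 3300.3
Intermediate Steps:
Z = 2/7 (Z = 30*(1/105) = 2/7 ≈ 0.28571)
150*((7 + t(3, 1))*2) + Z = 150*((7 + (3 + 1))*2) + 2/7 = 150*((7 + 4)*2) + 2/7 = 150*(11*2) + 2/7 = 150*22 + 2/7 = 3300 + 2/7 = 23102/7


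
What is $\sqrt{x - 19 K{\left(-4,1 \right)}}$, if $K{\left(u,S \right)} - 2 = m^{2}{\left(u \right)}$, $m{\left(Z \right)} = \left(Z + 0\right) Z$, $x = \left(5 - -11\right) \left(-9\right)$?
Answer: $29 i \sqrt{6} \approx 71.035 i$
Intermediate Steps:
$x = -144$ ($x = \left(5 + 11\right) \left(-9\right) = 16 \left(-9\right) = -144$)
$m{\left(Z \right)} = Z^{2}$ ($m{\left(Z \right)} = Z Z = Z^{2}$)
$K{\left(u,S \right)} = 2 + u^{4}$ ($K{\left(u,S \right)} = 2 + \left(u^{2}\right)^{2} = 2 + u^{4}$)
$\sqrt{x - 19 K{\left(-4,1 \right)}} = \sqrt{-144 - 19 \left(2 + \left(-4\right)^{4}\right)} = \sqrt{-144 - 19 \left(2 + 256\right)} = \sqrt{-144 - 4902} = \sqrt{-5046} = 29 i \sqrt{6}$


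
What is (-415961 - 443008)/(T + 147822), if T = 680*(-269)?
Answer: 858969/35098 ≈ 24.473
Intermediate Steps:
T = -182920
(-415961 - 443008)/(T + 147822) = (-415961 - 443008)/(-182920 + 147822) = -858969/(-35098) = -858969*(-1/35098) = 858969/35098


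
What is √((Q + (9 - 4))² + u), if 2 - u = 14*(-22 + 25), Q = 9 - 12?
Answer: 6*I ≈ 6.0*I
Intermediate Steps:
Q = -3
u = -40 (u = 2 - 14*(-22 + 25) = 2 - 14*3 = 2 - 1*42 = 2 - 42 = -40)
√((Q + (9 - 4))² + u) = √((-3 + (9 - 4))² - 40) = √((-3 + 5)² - 40) = √(2² - 40) = √(4 - 40) = √(-36) = 6*I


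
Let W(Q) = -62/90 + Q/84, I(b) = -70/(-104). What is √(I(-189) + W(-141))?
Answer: I*√12628070/2730 ≈ 1.3017*I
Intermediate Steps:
I(b) = 35/52 (I(b) = -70*(-1/104) = 35/52)
W(Q) = -31/45 + Q/84 (W(Q) = -62*1/90 + Q*(1/84) = -31/45 + Q/84)
√(I(-189) + W(-141)) = √(35/52 + (-31/45 + (1/84)*(-141))) = √(35/52 + (-31/45 - 47/28)) = √(35/52 - 2983/1260) = √(-13877/8190) = I*√12628070/2730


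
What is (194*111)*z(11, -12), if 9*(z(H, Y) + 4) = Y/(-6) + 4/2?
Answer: -229696/3 ≈ -76565.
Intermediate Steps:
z(H, Y) = -34/9 - Y/54 (z(H, Y) = -4 + (Y/(-6) + 4/2)/9 = -4 + (Y*(-⅙) + 4*(½))/9 = -4 + (-Y/6 + 2)/9 = -4 + (2 - Y/6)/9 = -4 + (2/9 - Y/54) = -34/9 - Y/54)
(194*111)*z(11, -12) = (194*111)*(-34/9 - 1/54*(-12)) = 21534*(-34/9 + 2/9) = 21534*(-32/9) = -229696/3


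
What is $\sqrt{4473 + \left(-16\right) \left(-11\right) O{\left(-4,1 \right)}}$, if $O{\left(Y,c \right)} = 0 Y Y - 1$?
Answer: $\sqrt{4297} \approx 65.552$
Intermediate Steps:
$O{\left(Y,c \right)} = -1$ ($O{\left(Y,c \right)} = 0 Y - 1 = 0 - 1 = -1$)
$\sqrt{4473 + \left(-16\right) \left(-11\right) O{\left(-4,1 \right)}} = \sqrt{4473 + \left(-16\right) \left(-11\right) \left(-1\right)} = \sqrt{4473 + 176 \left(-1\right)} = \sqrt{4473 - 176} = \sqrt{4297}$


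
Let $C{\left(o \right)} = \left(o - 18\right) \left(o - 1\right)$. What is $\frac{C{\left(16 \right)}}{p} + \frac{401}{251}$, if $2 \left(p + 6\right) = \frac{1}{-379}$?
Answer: $\frac{7531889}{1141799} \approx 6.5965$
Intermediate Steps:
$p = - \frac{4549}{758}$ ($p = -6 + \frac{1}{2 \left(-379\right)} = -6 + \frac{1}{2} \left(- \frac{1}{379}\right) = -6 - \frac{1}{758} = - \frac{4549}{758} \approx -6.0013$)
$C{\left(o \right)} = \left(-1 + o\right) \left(-18 + o\right)$ ($C{\left(o \right)} = \left(-18 + o\right) \left(-1 + o\right) = \left(-1 + o\right) \left(-18 + o\right)$)
$\frac{C{\left(16 \right)}}{p} + \frac{401}{251} = \frac{18 + 16^{2} - 304}{- \frac{4549}{758}} + \frac{401}{251} = \left(18 + 256 - 304\right) \left(- \frac{758}{4549}\right) + 401 \cdot \frac{1}{251} = \left(-30\right) \left(- \frac{758}{4549}\right) + \frac{401}{251} = \frac{22740}{4549} + \frac{401}{251} = \frac{7531889}{1141799}$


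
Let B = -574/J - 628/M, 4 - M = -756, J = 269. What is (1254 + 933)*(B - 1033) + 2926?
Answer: -115647559741/51110 ≈ -2.2627e+6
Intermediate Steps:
M = 760 (M = 4 - 1*(-756) = 4 + 756 = 760)
B = -151293/51110 (B = -574/269 - 628/760 = -574*1/269 - 628*1/760 = -574/269 - 157/190 = -151293/51110 ≈ -2.9601)
(1254 + 933)*(B - 1033) + 2926 = (1254 + 933)*(-151293/51110 - 1033) + 2926 = 2187*(-52947923/51110) + 2926 = -115797107601/51110 + 2926 = -115647559741/51110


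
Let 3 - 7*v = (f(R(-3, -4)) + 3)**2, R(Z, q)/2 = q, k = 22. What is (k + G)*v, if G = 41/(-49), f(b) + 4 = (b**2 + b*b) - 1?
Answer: -16460301/343 ≈ -47989.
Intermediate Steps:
R(Z, q) = 2*q
f(b) = -5 + 2*b**2 (f(b) = -4 + ((b**2 + b*b) - 1) = -4 + ((b**2 + b**2) - 1) = -4 + (2*b**2 - 1) = -4 + (-1 + 2*b**2) = -5 + 2*b**2)
G = -41/49 (G = 41*(-1/49) = -41/49 ≈ -0.83673)
v = -15873/7 (v = 3/7 - ((-5 + 2*(2*(-4))**2) + 3)**2/7 = 3/7 - ((-5 + 2*(-8)**2) + 3)**2/7 = 3/7 - ((-5 + 2*64) + 3)**2/7 = 3/7 - ((-5 + 128) + 3)**2/7 = 3/7 - (123 + 3)**2/7 = 3/7 - 1/7*126**2 = 3/7 - 1/7*15876 = 3/7 - 2268 = -15873/7 ≈ -2267.6)
(k + G)*v = (22 - 41/49)*(-15873/7) = (1037/49)*(-15873/7) = -16460301/343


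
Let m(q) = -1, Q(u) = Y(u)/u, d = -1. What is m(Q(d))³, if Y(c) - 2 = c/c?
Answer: -1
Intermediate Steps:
Y(c) = 3 (Y(c) = 2 + c/c = 2 + 1 = 3)
Q(u) = 3/u
m(Q(d))³ = (-1)³ = -1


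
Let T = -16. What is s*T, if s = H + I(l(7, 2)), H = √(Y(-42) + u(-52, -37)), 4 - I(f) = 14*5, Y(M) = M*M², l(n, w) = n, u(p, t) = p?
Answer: 1056 - 32*I*√18535 ≈ 1056.0 - 4356.6*I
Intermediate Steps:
Y(M) = M³
I(f) = -66 (I(f) = 4 - 14*5 = 4 - 1*70 = 4 - 70 = -66)
H = 2*I*√18535 (H = √((-42)³ - 52) = √(-74088 - 52) = √(-74140) = 2*I*√18535 ≈ 272.29*I)
s = -66 + 2*I*√18535 (s = 2*I*√18535 - 66 = -66 + 2*I*√18535 ≈ -66.0 + 272.29*I)
s*T = (-66 + 2*I*√18535)*(-16) = 1056 - 32*I*√18535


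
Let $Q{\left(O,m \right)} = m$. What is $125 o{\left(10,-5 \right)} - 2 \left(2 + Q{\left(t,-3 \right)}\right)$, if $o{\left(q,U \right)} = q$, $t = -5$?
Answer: $1252$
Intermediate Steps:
$125 o{\left(10,-5 \right)} - 2 \left(2 + Q{\left(t,-3 \right)}\right) = 125 \cdot 10 - 2 \left(2 - 3\right) = 1250 - -2 = 1250 + 2 = 1252$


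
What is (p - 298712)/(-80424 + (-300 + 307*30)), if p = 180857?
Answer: 13095/7946 ≈ 1.6480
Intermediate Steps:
(p - 298712)/(-80424 + (-300 + 307*30)) = (180857 - 298712)/(-80424 + (-300 + 307*30)) = -117855/(-80424 + (-300 + 9210)) = -117855/(-80424 + 8910) = -117855/(-71514) = -117855*(-1/71514) = 13095/7946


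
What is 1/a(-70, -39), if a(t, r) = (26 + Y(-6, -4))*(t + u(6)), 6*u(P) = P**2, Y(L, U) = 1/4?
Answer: -1/1680 ≈ -0.00059524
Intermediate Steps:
Y(L, U) = 1/4
u(P) = P**2/6
a(t, r) = 315/2 + 105*t/4 (a(t, r) = (26 + 1/4)*(t + (1/6)*6**2) = 105*(t + (1/6)*36)/4 = 105*(t + 6)/4 = 105*(6 + t)/4 = 315/2 + 105*t/4)
1/a(-70, -39) = 1/(315/2 + (105/4)*(-70)) = 1/(315/2 - 3675/2) = 1/(-1680) = -1/1680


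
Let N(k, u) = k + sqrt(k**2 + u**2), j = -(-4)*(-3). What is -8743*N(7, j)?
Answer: -61201 - 8743*sqrt(193) ≈ -1.8266e+5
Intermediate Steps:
j = -12 (j = -4*3 = -12)
-8743*N(7, j) = -8743*(7 + sqrt(7**2 + (-12)**2)) = -8743*(7 + sqrt(49 + 144)) = -8743*(7 + sqrt(193)) = -61201 - 8743*sqrt(193)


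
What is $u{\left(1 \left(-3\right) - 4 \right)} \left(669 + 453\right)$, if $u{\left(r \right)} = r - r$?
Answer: $0$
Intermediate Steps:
$u{\left(r \right)} = 0$
$u{\left(1 \left(-3\right) - 4 \right)} \left(669 + 453\right) = 0 \left(669 + 453\right) = 0 \cdot 1122 = 0$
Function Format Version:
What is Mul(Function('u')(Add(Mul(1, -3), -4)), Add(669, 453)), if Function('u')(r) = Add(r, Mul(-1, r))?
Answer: 0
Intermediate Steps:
Function('u')(r) = 0
Mul(Function('u')(Add(Mul(1, -3), -4)), Add(669, 453)) = Mul(0, Add(669, 453)) = Mul(0, 1122) = 0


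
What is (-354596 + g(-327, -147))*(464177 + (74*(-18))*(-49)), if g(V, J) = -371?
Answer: -187935503315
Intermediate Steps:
(-354596 + g(-327, -147))*(464177 + (74*(-18))*(-49)) = (-354596 - 371)*(464177 + (74*(-18))*(-49)) = -354967*(464177 - 1332*(-49)) = -354967*(464177 + 65268) = -354967*529445 = -187935503315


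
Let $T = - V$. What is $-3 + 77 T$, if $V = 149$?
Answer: $-11476$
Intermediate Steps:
$T = -149$ ($T = \left(-1\right) 149 = -149$)
$-3 + 77 T = -3 + 77 \left(-149\right) = -3 - 11473 = -11476$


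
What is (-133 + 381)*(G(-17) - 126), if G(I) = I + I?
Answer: -39680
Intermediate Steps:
G(I) = 2*I
(-133 + 381)*(G(-17) - 126) = (-133 + 381)*(2*(-17) - 126) = 248*(-34 - 126) = 248*(-160) = -39680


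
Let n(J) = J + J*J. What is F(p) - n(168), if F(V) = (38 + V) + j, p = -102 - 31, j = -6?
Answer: -28493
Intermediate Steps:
n(J) = J + J**2
p = -133
F(V) = 32 + V (F(V) = (38 + V) - 6 = 32 + V)
F(p) - n(168) = (32 - 133) - 168*(1 + 168) = -101 - 168*169 = -101 - 1*28392 = -101 - 28392 = -28493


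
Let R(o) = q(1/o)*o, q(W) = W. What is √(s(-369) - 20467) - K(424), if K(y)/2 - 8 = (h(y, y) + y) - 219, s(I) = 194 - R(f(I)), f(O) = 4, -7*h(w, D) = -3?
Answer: -2988/7 + I*√20274 ≈ -426.86 + 142.39*I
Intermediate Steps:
h(w, D) = 3/7 (h(w, D) = -⅐*(-3) = 3/7)
R(o) = 1 (R(o) = (1/o)*o = o/o = 1)
s(I) = 193 (s(I) = 194 - 1*1 = 194 - 1 = 193)
K(y) = -2948/7 + 2*y (K(y) = 16 + 2*((3/7 + y) - 219) = 16 + 2*(-1530/7 + y) = 16 + (-3060/7 + 2*y) = -2948/7 + 2*y)
√(s(-369) - 20467) - K(424) = √(193 - 20467) - (-2948/7 + 2*424) = √(-20274) - (-2948/7 + 848) = I*√20274 - 1*2988/7 = I*√20274 - 2988/7 = -2988/7 + I*√20274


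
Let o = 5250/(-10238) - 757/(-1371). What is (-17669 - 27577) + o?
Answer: -317542893446/7018149 ≈ -45246.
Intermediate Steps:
o = 276208/7018149 (o = 5250*(-1/10238) - 757*(-1/1371) = -2625/5119 + 757/1371 = 276208/7018149 ≈ 0.039356)
(-17669 - 27577) + o = (-17669 - 27577) + 276208/7018149 = -45246 + 276208/7018149 = -317542893446/7018149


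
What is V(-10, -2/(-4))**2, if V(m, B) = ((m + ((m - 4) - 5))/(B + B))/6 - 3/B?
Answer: 4225/36 ≈ 117.36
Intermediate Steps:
V(m, B) = -3/B + (-9 + 2*m)/(12*B) (V(m, B) = ((m + ((-4 + m) - 5))/((2*B)))*(1/6) - 3/B = ((m + (-9 + m))*(1/(2*B)))*(1/6) - 3/B = ((-9 + 2*m)*(1/(2*B)))*(1/6) - 3/B = ((-9 + 2*m)/(2*B))*(1/6) - 3/B = (-9 + 2*m)/(12*B) - 3/B = -3/B + (-9 + 2*m)/(12*B))
V(-10, -2/(-4))**2 = ((-45 + 2*(-10))/(12*((-2/(-4)))))**2 = ((-45 - 20)/(12*((-2*(-1/4)))))**2 = ((1/12)*(-65)/(1/2))**2 = ((1/12)*2*(-65))**2 = (-65/6)**2 = 4225/36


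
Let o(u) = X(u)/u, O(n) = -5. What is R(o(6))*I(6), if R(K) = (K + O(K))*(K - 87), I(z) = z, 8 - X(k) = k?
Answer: 7280/3 ≈ 2426.7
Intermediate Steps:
X(k) = 8 - k
o(u) = (8 - u)/u
R(K) = (-87 + K)*(-5 + K) (R(K) = (K - 5)*(K - 87) = (-5 + K)*(-87 + K) = (-87 + K)*(-5 + K))
R(o(6))*I(6) = (435 + ((8 - 1*6)/6)**2 - 92*(8 - 1*6)/6)*6 = (435 + ((8 - 6)/6)**2 - 46*(8 - 6)/3)*6 = (435 + ((1/6)*2)**2 - 46*2/3)*6 = (435 + (1/3)**2 - 92*1/3)*6 = (435 + 1/9 - 92/3)*6 = (3640/9)*6 = 7280/3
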